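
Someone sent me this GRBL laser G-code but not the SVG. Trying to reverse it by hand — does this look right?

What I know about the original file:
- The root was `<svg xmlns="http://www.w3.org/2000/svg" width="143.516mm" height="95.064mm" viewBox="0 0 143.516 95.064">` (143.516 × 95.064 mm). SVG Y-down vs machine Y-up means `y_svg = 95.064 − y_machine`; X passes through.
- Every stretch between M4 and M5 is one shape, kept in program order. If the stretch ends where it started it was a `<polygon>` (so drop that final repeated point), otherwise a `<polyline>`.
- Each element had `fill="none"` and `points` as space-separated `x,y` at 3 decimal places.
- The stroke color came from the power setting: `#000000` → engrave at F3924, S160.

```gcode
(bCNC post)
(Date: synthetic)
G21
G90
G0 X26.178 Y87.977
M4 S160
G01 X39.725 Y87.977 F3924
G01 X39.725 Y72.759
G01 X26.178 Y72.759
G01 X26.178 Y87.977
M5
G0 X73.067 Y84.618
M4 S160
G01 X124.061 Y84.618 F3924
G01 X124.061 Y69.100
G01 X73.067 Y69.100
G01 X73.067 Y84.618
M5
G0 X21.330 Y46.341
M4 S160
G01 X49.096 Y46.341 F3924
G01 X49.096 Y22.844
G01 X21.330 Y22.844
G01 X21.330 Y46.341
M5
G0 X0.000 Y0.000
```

<svg xmlns="http://www.w3.org/2000/svg" width="143.516mm" height="95.064mm" viewBox="0 0 143.516 95.064">
  <polygon points="26.178,7.087 39.725,7.087 39.725,22.305 26.178,22.305" fill="none" stroke="#000000"/>
  <polygon points="73.067,10.446 124.061,10.446 124.061,25.964 73.067,25.964" fill="none" stroke="#000000"/>
  <polygon points="21.330,48.723 49.096,48.723 49.096,72.220 21.330,72.220" fill="none" stroke="#000000"/>
</svg>

Each laser-on run becomes one SVG element. Flip Y back into SVG space with y_svg = 95.064 − y_machine. Every run uses S160, so all elements get stroke `#000000` (engrave).

Run 1: The run returns to its start, so emit a `<polygon>` with points (Y-flipped): 26.178,7.087 39.725,7.087 39.725,22.305 26.178,22.305.

Run 2: The run returns to its start, so emit a `<polygon>` with points (Y-flipped): 73.067,10.446 124.061,10.446 124.061,25.964 73.067,25.964.

Run 3: The run returns to its start, so emit a `<polygon>` with points (Y-flipped): 21.330,48.723 49.096,48.723 49.096,72.220 21.330,72.220.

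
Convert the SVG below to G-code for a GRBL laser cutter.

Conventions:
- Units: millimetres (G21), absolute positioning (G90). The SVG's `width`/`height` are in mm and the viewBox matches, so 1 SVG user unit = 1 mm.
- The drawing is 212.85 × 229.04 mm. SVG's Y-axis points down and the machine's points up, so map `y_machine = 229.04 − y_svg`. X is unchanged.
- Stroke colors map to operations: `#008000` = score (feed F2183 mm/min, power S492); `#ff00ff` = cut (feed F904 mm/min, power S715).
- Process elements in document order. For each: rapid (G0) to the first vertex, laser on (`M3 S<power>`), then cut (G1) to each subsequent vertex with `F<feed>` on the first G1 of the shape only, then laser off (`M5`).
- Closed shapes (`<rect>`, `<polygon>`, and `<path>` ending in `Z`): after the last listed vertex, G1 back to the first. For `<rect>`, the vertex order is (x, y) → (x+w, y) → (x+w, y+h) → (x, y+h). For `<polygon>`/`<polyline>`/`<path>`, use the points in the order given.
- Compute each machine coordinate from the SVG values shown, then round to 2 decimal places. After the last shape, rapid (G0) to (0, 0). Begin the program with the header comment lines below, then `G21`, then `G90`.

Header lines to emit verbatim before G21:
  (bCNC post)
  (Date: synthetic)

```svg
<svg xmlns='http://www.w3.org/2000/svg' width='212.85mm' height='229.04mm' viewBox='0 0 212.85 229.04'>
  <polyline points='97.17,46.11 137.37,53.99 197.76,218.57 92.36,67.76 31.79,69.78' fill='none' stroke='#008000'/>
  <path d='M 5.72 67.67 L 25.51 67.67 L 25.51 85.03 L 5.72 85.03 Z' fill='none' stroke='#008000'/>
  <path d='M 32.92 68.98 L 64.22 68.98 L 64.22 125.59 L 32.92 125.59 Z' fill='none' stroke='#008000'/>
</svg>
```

(bCNC post)
(Date: synthetic)
G21
G90
G0 X97.17 Y182.93
M3 S492
G1 X137.37 Y175.05 F2183
G1 X197.76 Y10.47
G1 X92.36 Y161.28
G1 X31.79 Y159.26
M5
G0 X5.72 Y161.37
M3 S492
G1 X25.51 Y161.37 F2183
G1 X25.51 Y144.01
G1 X5.72 Y144.01
G1 X5.72 Y161.37
M5
G0 X32.92 Y160.06
M3 S492
G1 X64.22 Y160.06 F2183
G1 X64.22 Y103.45
G1 X32.92 Y103.45
G1 X32.92 Y160.06
M5
G0 X0.00 Y0.00

viewBox `0 0 212.85 229.04` with mm width/height → 1 unit = 1 mm. Flip: y_m = 229.04 − y_svg.

**Shape 1** — `<polyline>` open polyline, stroke `#008000` → score (S492, F2183). Machine vertices: (97.17,182.93) → (137.37,175.05) → (197.76,10.47) → (92.36,161.28) → (31.79,159.26). Open path.

**Shape 2** — `<path>` rectangle, stroke `#008000` → score (S492, F2183). Machine vertices: (5.72,161.37) → (25.51,161.37) → (25.51,144.01) → (5.72,144.01) → (5.72,161.37). Closed: final G1 returns to the first vertex.

**Shape 3** — `<path>` rectangle, stroke `#008000` → score (S492, F2183). Machine vertices: (32.92,160.06) → (64.22,160.06) → (64.22,103.45) → (32.92,103.45) → (32.92,160.06). Closed: final G1 returns to the first vertex.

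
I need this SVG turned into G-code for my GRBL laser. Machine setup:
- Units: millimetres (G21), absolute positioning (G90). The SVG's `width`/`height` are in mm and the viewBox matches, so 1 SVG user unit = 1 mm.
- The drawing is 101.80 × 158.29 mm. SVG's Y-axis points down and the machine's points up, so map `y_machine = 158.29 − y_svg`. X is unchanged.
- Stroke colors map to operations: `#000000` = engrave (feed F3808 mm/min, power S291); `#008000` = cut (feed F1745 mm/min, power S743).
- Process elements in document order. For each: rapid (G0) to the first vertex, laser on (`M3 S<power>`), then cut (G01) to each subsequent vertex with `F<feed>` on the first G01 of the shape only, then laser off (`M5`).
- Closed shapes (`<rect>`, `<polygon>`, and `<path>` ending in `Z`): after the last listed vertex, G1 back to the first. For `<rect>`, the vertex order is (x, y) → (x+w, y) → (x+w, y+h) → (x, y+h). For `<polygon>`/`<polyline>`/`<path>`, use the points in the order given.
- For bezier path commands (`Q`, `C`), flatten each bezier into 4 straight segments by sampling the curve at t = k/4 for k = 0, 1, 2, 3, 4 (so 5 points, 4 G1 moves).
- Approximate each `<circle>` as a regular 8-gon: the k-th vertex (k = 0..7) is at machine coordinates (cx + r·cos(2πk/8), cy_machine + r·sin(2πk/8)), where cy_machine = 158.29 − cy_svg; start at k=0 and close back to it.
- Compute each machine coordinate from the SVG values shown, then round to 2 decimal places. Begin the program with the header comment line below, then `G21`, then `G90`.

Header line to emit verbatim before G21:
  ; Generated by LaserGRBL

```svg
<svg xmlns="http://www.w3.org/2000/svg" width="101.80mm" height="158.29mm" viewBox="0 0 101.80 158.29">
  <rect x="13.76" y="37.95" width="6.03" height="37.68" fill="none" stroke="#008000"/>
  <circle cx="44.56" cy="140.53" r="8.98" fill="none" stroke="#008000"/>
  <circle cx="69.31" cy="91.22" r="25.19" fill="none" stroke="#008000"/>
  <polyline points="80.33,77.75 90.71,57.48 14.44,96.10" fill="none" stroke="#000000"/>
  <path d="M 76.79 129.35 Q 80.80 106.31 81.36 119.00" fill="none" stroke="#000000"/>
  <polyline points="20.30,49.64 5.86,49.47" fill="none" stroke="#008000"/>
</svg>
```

1 u = 1 mm; y_m = 158.29 − y.

[1] `<rect>` rectangle, #008000→cut S743 F1745: (13.76,120.34) → (19.79,120.34) → (19.79,82.66) → (13.76,82.66) → (13.76,120.34) (closed)

[2] `<circle>` circle, #008000→cut S743 F1745: (53.54,17.76) → (50.91,24.11) → (44.56,26.74) → (38.21,24.11) → (35.58,17.76) → (38.21,11.41) → (44.56,8.78) → (50.91,11.41) → (53.54,17.76) (closed)

[3] `<circle>` circle, #008000→cut S743 F1745: (94.50,67.07) → (87.12,84.88) → (69.31,92.26) → (51.50,84.88) → (44.12,67.07) → (51.50,49.26) → (69.31,41.88) → (87.12,49.26) → (94.50,67.07) (closed)

[4] `<polyline>` open polyline, #000000→engrave S291 F3808: (80.33,80.54) → (90.71,100.81) → (14.44,62.19)

[5] `<path>` quadratic bezier, #000000→engrave S291 F3808: (76.79,28.94) → (78.58,38.23) → (79.94,43.05) → (80.86,43.40) → (81.36,39.29)

[6] `<polyline>` line segment, #008000→cut S743 F1745: (20.30,108.65) → (5.86,108.82)

; Generated by LaserGRBL
G21
G90
G0 X13.76 Y120.34
M3 S743
G01 X19.79 Y120.34 F1745
G01 X19.79 Y82.66
G01 X13.76 Y82.66
G01 X13.76 Y120.34
M5
G0 X53.54 Y17.76
M3 S743
G01 X50.91 Y24.11 F1745
G01 X44.56 Y26.74
G01 X38.21 Y24.11
G01 X35.58 Y17.76
G01 X38.21 Y11.41
G01 X44.56 Y8.78
G01 X50.91 Y11.41
G01 X53.54 Y17.76
M5
G0 X94.50 Y67.07
M3 S743
G01 X87.12 Y84.88 F1745
G01 X69.31 Y92.26
G01 X51.50 Y84.88
G01 X44.12 Y67.07
G01 X51.50 Y49.26
G01 X69.31 Y41.88
G01 X87.12 Y49.26
G01 X94.50 Y67.07
M5
G0 X80.33 Y80.54
M3 S291
G01 X90.71 Y100.81 F3808
G01 X14.44 Y62.19
M5
G0 X76.79 Y28.94
M3 S291
G01 X78.58 Y38.23 F3808
G01 X79.94 Y43.05
G01 X80.86 Y43.40
G01 X81.36 Y39.29
M5
G0 X20.30 Y108.65
M3 S743
G01 X5.86 Y108.82 F1745
M5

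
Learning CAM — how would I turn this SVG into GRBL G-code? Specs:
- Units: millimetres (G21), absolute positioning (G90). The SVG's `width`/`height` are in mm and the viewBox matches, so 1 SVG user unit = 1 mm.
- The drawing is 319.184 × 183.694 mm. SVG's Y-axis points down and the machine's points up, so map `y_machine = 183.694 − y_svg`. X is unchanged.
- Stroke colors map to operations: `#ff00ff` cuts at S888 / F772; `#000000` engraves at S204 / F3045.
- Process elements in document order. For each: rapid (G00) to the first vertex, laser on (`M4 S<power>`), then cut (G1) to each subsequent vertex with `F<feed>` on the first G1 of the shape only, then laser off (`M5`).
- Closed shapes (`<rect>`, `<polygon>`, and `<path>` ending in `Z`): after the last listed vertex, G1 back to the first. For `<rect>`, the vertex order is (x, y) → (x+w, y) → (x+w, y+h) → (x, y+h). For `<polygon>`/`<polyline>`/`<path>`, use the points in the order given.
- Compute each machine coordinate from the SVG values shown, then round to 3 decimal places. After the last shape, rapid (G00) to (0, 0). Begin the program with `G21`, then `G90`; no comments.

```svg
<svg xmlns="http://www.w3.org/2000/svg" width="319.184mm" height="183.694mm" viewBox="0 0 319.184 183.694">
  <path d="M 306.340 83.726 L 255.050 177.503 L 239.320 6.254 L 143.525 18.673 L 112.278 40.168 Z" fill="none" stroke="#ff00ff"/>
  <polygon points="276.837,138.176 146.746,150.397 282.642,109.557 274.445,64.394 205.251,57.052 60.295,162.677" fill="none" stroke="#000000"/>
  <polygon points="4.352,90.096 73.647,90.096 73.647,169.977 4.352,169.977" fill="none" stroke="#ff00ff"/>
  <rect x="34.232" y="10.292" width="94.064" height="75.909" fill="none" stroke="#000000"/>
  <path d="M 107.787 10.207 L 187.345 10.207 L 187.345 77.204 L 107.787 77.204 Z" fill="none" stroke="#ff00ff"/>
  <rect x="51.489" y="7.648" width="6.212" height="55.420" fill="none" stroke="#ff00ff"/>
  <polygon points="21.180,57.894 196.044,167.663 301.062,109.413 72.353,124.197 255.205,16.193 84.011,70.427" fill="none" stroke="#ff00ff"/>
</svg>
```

G21
G90
G00 X306.340 Y99.968
M4 S888
G1 X255.050 Y6.191 F772
G1 X239.320 Y177.440
G1 X143.525 Y165.021
G1 X112.278 Y143.526
G1 X306.340 Y99.968
M5
G00 X276.837 Y45.518
M4 S204
G1 X146.746 Y33.297 F3045
G1 X282.642 Y74.137
G1 X274.445 Y119.300
G1 X205.251 Y126.642
G1 X60.295 Y21.017
G1 X276.837 Y45.518
M5
G00 X4.352 Y93.598
M4 S888
G1 X73.647 Y93.598 F772
G1 X73.647 Y13.717
G1 X4.352 Y13.717
G1 X4.352 Y93.598
M5
G00 X34.232 Y173.402
M4 S204
G1 X128.296 Y173.402 F3045
G1 X128.296 Y97.493
G1 X34.232 Y97.493
G1 X34.232 Y173.402
M5
G00 X107.787 Y173.487
M4 S888
G1 X187.345 Y173.487 F772
G1 X187.345 Y106.490
G1 X107.787 Y106.490
G1 X107.787 Y173.487
M5
G00 X51.489 Y176.046
M4 S888
G1 X57.701 Y176.046 F772
G1 X57.701 Y120.626
G1 X51.489 Y120.626
G1 X51.489 Y176.046
M5
G00 X21.180 Y125.800
M4 S888
G1 X196.044 Y16.031 F772
G1 X301.062 Y74.281
G1 X72.353 Y59.497
G1 X255.205 Y167.501
G1 X84.011 Y113.267
G1 X21.180 Y125.800
M5
G00 X0.000 Y0.000

Since the viewBox matches the mm dimensions, user units are millimetres directly. The only transform is the Y-flip y_m = 183.694 − y_svg.

Shape 1 is a closed polygon drawn with `<path>`. Its stroke #ff00ff means cut at S888, F772. After flipping Y the toolpath is (306.340,99.968) → (255.050,6.191) → (239.320,177.440) → (143.525,165.021) → (112.278,143.526) → (306.340,99.968), returning to the start.

Shape 2 is a closed polygon drawn with `<polygon>`. Its stroke #000000 means engrave at S204, F3045. After flipping Y the toolpath is (276.837,45.518) → (146.746,33.297) → (282.642,74.137) → (274.445,119.300) → (205.251,126.642) → (60.295,21.017) → (276.837,45.518), returning to the start.

Shape 3 is a rectangle drawn with `<polygon>`. Its stroke #ff00ff means cut at S888, F772. After flipping Y the toolpath is (4.352,93.598) → (73.647,93.598) → (73.647,13.717) → (4.352,13.717) → (4.352,93.598), returning to the start.

Shape 4 is a rectangle drawn with `<rect>`. Its stroke #000000 means engrave at S204, F3045. After flipping Y the toolpath is (34.232,173.402) → (128.296,173.402) → (128.296,97.493) → (34.232,97.493) → (34.232,173.402), returning to the start.

Shape 5 is a rectangle drawn with `<path>`. Its stroke #ff00ff means cut at S888, F772. After flipping Y the toolpath is (107.787,173.487) → (187.345,173.487) → (187.345,106.490) → (107.787,106.490) → (107.787,173.487), returning to the start.

Shape 6 is a rectangle drawn with `<rect>`. Its stroke #ff00ff means cut at S888, F772. After flipping Y the toolpath is (51.489,176.046) → (57.701,176.046) → (57.701,120.626) → (51.489,120.626) → (51.489,176.046), returning to the start.

Shape 7 is a closed polygon drawn with `<polygon>`. Its stroke #ff00ff means cut at S888, F772. After flipping Y the toolpath is (21.180,125.800) → (196.044,16.031) → (301.062,74.281) → (72.353,59.497) → (255.205,167.501) → (84.011,113.267) → (21.180,125.800), returning to the start.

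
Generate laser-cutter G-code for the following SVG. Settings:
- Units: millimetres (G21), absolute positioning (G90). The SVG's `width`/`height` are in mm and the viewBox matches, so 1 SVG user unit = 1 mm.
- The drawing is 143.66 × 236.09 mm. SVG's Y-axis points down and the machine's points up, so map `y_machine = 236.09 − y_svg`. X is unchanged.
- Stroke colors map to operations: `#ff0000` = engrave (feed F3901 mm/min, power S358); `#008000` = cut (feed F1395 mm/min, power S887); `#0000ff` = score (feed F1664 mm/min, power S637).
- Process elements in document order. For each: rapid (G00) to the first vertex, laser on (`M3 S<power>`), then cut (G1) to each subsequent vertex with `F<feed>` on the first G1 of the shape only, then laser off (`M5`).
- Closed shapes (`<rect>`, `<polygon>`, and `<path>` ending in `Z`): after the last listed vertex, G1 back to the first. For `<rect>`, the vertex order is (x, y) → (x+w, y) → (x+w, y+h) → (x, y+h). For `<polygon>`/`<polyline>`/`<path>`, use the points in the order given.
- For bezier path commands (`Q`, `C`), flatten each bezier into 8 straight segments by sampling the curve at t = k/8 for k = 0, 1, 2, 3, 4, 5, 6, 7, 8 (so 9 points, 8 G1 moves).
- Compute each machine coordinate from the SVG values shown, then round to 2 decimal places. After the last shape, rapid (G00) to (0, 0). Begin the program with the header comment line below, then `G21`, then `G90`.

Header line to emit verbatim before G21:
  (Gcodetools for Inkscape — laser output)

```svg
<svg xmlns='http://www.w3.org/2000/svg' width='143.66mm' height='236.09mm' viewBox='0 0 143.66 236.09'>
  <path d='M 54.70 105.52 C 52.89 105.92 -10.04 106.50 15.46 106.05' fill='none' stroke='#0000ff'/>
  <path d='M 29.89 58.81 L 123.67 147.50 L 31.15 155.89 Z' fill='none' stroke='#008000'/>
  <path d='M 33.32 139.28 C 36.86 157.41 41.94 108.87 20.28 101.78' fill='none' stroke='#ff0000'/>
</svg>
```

(Gcodetools for Inkscape — laser output)
G21
G90
G00 X54.70 Y130.57
M3 S637
G1 X51.45 Y130.41 F1664
G1 X44.22 Y130.26
G1 X34.77 Y130.11
G1 X24.84 Y129.99
G1 X16.19 Y129.90
G1 X10.58 Y129.88
G1 X9.75 Y129.92
G1 X15.46 Y130.04
M5
G00 X29.89 Y177.28
M3 S887
G1 X123.67 Y88.59 F1395
G1 X31.15 Y80.20
G1 X29.89 Y177.28
M5
G00 X33.32 Y96.81
M3 S358
G1 X34.66 Y92.93 F3901
G1 X35.82 Y94.02
G1 X36.46 Y98.84
G1 X36.25 Y106.10
G1 X34.86 Y114.55
G1 X31.95 Y122.91
G1 X27.20 Y129.92
G1 X20.28 Y134.31
M5
G00 X0.00 Y0.00

viewBox `0 0 143.66 236.09` with mm width/height → 1 unit = 1 mm. Flip: y_m = 236.09 − y_svg.

**Shape 1** — `<path>` cubic bezier, stroke `#0000ff` → score (S637, F1664). Control points (SVG): P0=(54.70,105.52), P1=(52.89,105.92), P2=(-10.04,106.50), P3=(15.46,106.05); sampled at t=k/8. Machine vertices: (54.70,130.57) → (51.45,130.41) → (44.22,130.26) → (34.77,130.11) → (24.84,129.99) → (16.19,129.90) → (10.58,129.88) → (9.75,129.92) → (15.46,130.04). Open path.

**Shape 2** — `<path>` closed polygon, stroke `#008000` → cut (S887, F1395). Machine vertices: (29.89,177.28) → (123.67,88.59) → (31.15,80.20) → (29.89,177.28). Closed: final G1 returns to the first vertex.

**Shape 3** — `<path>` cubic bezier, stroke `#ff0000` → engrave (S358, F3901). Control points (SVG): P0=(33.32,139.28), P1=(36.86,157.41), P2=(41.94,108.87), P3=(20.28,101.78); sampled at t=k/8. Machine vertices: (33.32,96.81) → (34.66,92.93) → (35.82,94.02) → (36.46,98.84) → (36.25,106.10) → (34.86,114.55) → (31.95,122.91) → (27.20,129.92) → (20.28,134.31). Open path.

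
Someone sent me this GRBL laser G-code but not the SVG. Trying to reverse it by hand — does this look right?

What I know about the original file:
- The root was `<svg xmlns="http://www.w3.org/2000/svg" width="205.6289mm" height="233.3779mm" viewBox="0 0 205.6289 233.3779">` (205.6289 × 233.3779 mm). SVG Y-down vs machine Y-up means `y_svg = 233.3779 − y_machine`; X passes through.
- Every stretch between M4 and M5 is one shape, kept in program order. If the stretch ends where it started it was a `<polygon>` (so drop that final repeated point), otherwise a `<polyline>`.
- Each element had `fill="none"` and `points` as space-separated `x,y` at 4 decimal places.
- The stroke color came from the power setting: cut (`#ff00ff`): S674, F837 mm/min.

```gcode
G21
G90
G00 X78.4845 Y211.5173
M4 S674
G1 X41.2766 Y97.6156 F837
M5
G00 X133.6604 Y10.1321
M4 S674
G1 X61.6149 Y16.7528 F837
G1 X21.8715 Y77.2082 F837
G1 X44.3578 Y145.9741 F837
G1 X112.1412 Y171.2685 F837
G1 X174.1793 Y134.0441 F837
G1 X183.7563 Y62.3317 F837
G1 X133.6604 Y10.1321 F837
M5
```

<svg xmlns="http://www.w3.org/2000/svg" width="205.6289mm" height="233.3779mm" viewBox="0 0 205.6289 233.3779">
  <polyline points="78.4845,21.8606 41.2766,135.7623" fill="none" stroke="#ff00ff"/>
  <polygon points="133.6604,223.2458 61.6149,216.6251 21.8715,156.1697 44.3578,87.4038 112.1412,62.1094 174.1793,99.3338 183.7563,171.0462" fill="none" stroke="#ff00ff"/>
</svg>

Each laser-on run becomes one SVG element. Flip Y back into SVG space with y_svg = 233.3779 − y_machine. Every run uses S674, so all elements get stroke `#ff00ff` (cut).

Run 1: The run is open, so emit a `<polyline>` with points (Y-flipped): 78.4845,21.8606 41.2766,135.7623.

Run 2: The run returns to its start, so emit a `<polygon>` with points (Y-flipped): 133.6604,223.2458 61.6149,216.6251 21.8715,156.1697 44.3578,87.4038 112.1412,62.1094 174.1793,99.3338 183.7563,171.0462.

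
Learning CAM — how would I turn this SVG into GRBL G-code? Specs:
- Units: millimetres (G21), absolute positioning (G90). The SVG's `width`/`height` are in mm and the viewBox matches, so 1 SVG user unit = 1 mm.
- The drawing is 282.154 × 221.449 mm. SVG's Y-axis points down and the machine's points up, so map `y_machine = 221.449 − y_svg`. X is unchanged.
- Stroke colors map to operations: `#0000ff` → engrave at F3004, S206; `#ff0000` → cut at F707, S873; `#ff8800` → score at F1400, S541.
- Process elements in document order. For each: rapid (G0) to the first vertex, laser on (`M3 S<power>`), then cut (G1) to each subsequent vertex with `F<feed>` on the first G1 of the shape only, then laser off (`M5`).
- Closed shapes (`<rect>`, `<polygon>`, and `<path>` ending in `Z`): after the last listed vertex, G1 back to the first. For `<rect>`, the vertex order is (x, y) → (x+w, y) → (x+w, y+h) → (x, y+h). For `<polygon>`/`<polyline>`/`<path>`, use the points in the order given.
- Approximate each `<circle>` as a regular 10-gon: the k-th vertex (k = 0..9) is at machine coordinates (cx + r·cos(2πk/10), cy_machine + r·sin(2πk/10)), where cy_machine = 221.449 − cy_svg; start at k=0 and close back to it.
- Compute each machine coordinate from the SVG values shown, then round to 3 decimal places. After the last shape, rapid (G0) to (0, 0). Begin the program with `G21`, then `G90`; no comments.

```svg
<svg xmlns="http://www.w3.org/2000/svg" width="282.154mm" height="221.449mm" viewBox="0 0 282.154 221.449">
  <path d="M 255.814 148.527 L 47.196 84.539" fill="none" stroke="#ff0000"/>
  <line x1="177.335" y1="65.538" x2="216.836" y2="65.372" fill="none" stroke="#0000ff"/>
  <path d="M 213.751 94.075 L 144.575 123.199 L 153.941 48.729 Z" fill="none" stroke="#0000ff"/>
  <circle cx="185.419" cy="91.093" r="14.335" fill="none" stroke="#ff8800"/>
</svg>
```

1 u = 1 mm; y_m = 221.449 − y.

[1] `<path>` line segment, #ff0000→cut S873 F707: (255.814,72.922) → (47.196,136.910)

[2] `<line>` line segment, #0000ff→engrave S206 F3004: (177.335,155.911) → (216.836,156.077)

[3] `<path>` regular polygon, #0000ff→engrave S206 F3004: (213.751,127.374) → (144.575,98.250) → (153.941,172.720) → (213.751,127.374) (closed)

[4] `<circle>` circle, #ff8800→score S541 F1400: (199.754,130.356) → (197.016,138.782) → (189.849,143.989) → (180.989,143.989) → (173.822,138.782) → (171.084,130.356) → (173.822,121.930) → (180.989,116.723) → (189.849,116.723) → (197.016,121.930) → (199.754,130.356) (closed)

G21
G90
G0 X255.814 Y72.922
M3 S873
G1 X47.196 Y136.910 F707
M5
G0 X177.335 Y155.911
M3 S206
G1 X216.836 Y156.077 F3004
M5
G0 X213.751 Y127.374
M3 S206
G1 X144.575 Y98.250 F3004
G1 X153.941 Y172.720
G1 X213.751 Y127.374
M5
G0 X199.754 Y130.356
M3 S541
G1 X197.016 Y138.782 F1400
G1 X189.849 Y143.989
G1 X180.989 Y143.989
G1 X173.822 Y138.782
G1 X171.084 Y130.356
G1 X173.822 Y121.930
G1 X180.989 Y116.723
G1 X189.849 Y116.723
G1 X197.016 Y121.930
G1 X199.754 Y130.356
M5
G0 X0.000 Y0.000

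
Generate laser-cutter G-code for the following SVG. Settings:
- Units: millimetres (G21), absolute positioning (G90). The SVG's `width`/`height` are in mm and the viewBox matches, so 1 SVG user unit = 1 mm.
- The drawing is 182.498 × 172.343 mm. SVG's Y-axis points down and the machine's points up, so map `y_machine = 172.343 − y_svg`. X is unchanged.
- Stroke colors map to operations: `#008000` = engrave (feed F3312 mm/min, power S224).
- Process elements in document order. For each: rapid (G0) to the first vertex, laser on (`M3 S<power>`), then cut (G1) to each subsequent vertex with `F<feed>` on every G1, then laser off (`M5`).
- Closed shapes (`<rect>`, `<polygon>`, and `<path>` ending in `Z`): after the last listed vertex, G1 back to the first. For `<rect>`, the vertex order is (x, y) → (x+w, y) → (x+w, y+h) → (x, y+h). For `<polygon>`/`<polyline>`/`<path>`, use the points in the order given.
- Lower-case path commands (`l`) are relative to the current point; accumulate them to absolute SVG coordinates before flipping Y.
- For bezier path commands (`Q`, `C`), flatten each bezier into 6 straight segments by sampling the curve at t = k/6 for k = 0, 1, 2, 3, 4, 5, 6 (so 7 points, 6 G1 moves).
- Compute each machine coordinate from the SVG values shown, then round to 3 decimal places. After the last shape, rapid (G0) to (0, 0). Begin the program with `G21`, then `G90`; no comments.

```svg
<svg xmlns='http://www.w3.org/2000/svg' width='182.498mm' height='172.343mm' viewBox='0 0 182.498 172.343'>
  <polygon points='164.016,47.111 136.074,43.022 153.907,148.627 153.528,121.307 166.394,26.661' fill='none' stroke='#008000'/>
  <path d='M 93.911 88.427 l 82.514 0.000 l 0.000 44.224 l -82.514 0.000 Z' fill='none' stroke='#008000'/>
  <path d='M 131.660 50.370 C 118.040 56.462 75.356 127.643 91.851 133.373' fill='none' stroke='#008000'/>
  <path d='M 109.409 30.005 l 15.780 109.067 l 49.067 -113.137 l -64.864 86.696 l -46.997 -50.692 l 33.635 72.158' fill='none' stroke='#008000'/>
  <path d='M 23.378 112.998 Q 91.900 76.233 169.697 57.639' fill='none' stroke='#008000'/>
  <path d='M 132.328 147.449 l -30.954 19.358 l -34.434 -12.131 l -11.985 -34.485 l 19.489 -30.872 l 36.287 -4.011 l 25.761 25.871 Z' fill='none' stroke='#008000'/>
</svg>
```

G21
G90
G0 X164.016 Y125.232
M3 S224
G1 X136.074 Y129.321 F3312
G1 X153.907 Y23.716 F3312
G1 X153.528 Y51.036 F3312
G1 X166.394 Y145.682 F3312
G1 X164.016 Y125.232 F3312
M5
G0 X93.911 Y83.916
M3 S224
G1 X176.425 Y83.916 F3312
G1 X176.425 Y39.692 F3312
G1 X93.911 Y39.692 F3312
G1 X93.911 Y83.916 F3312
M5
G0 X131.660 Y121.973
M3 S224
G1 X122.837 Y114.107 F3312
G1 X111.620 Y99.019 F3312
G1 X100.462 Y80.336 F3312
G1 X91.814 Y61.682 F3312
G1 X88.127 Y46.685 F3312
G1 X91.851 Y38.970 F3312
M5
G0 X109.409 Y142.338
M3 S224
G1 X125.189 Y33.271 F3312
G1 X174.256 Y146.408 F3312
G1 X109.392 Y59.712 F3312
G1 X62.395 Y110.404 F3312
G1 X96.030 Y38.246 F3312
M5
G0 X23.378 Y59.345
M3 S224
G1 X46.476 Y71.095 F3312
G1 X70.090 Y81.836 F3312
G1 X94.219 Y91.567 F3312
G1 X118.863 Y100.289 F3312
G1 X144.022 Y108.001 F3312
G1 X169.697 Y114.704 F3312
M5
G0 X132.328 Y24.894
M3 S224
G1 X101.374 Y5.536 F3312
G1 X66.940 Y17.667 F3312
G1 X54.955 Y52.152 F3312
G1 X74.444 Y83.024 F3312
G1 X110.731 Y87.035 F3312
G1 X136.492 Y61.164 F3312
G1 X132.328 Y24.894 F3312
M5
G0 X0.000 Y0.000

1 u = 1 mm; y_m = 172.343 − y.

[1] `<polygon>` closed polygon, #008000→engrave S224 F3312: (164.016,125.232) → (136.074,129.321) → (153.907,23.716) → (153.528,51.036) → (166.394,145.682) → (164.016,125.232) (closed)

[2] `<path>` rectangle, #008000→engrave S224 F3312: (93.911,83.916) → (176.425,83.916) → (176.425,39.692) → (93.911,39.692) → (93.911,83.916) (closed)

[3] `<path>` cubic bezier, #008000→engrave S224 F3312: (131.660,121.973) → (122.837,114.107) → (111.620,99.019) → (100.462,80.336) → (91.814,61.682) → (88.127,46.685) → (91.851,38.970)

[4] `<path>` open polyline, #008000→engrave S224 F3312: (109.409,142.338) → (125.189,33.271) → (174.256,146.408) → (109.392,59.712) → (62.395,110.404) → (96.030,38.246)

[5] `<path>` quadratic bezier, #008000→engrave S224 F3312: (23.378,59.345) → (46.476,71.095) → (70.090,81.836) → (94.219,91.567) → (118.863,100.289) → (144.022,108.001) → (169.697,114.704)

[6] `<path>` regular polygon, #008000→engrave S224 F3312: (132.328,24.894) → (101.374,5.536) → (66.940,17.667) → (54.955,52.152) → (74.444,83.024) → (110.731,87.035) → (136.492,61.164) → (132.328,24.894) (closed)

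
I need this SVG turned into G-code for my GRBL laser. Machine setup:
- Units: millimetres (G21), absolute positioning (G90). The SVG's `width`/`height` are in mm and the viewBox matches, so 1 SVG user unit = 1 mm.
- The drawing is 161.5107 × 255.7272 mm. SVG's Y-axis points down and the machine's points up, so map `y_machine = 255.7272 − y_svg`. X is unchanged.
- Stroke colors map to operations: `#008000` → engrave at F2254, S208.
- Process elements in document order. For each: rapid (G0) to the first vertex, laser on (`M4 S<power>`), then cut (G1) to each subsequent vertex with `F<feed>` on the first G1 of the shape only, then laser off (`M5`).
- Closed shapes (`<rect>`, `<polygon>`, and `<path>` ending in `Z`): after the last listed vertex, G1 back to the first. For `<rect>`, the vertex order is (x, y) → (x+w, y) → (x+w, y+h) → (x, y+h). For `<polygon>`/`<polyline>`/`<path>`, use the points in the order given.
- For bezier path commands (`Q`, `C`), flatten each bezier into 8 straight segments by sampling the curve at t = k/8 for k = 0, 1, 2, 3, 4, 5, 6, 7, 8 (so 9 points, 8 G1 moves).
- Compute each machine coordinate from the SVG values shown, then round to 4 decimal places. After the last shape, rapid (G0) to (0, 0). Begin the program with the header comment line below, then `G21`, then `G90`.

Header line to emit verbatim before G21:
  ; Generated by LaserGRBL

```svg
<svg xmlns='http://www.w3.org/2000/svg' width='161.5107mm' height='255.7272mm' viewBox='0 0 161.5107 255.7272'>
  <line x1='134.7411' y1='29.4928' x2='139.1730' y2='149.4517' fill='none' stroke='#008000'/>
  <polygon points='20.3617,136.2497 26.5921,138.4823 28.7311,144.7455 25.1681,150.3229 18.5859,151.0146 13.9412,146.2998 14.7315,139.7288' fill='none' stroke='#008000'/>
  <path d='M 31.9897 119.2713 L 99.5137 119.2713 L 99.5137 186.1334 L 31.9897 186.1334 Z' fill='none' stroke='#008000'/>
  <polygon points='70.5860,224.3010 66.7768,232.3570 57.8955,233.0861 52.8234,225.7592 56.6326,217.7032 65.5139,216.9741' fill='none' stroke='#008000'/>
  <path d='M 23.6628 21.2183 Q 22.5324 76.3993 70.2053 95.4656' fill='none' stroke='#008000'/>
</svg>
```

; Generated by LaserGRBL
G21
G90
G0 X134.7411 Y226.2344
M4 S208
G1 X139.1730 Y106.2755 F2254
M5
G0 X20.3617 Y119.4775
M4 S208
G1 X26.5921 Y117.2449 F2254
G1 X28.7311 Y110.9817
G1 X25.1681 Y105.4043
G1 X18.5859 Y104.7126
G1 X13.9412 Y109.4274
G1 X14.7315 Y115.9984
G1 X20.3617 Y119.4775
M5
G0 X31.9897 Y136.4559
M4 S208
G1 X99.5137 Y136.4559 F2254
G1 X99.5137 Y69.5938
G1 X31.9897 Y69.5938
G1 X31.9897 Y136.4559
M5
G0 X70.5860 Y31.4262
M4 S208
G1 X66.7768 Y23.3702 F2254
G1 X57.8955 Y22.6411
G1 X52.8234 Y29.9680
G1 X56.6326 Y38.0240
G1 X65.5139 Y38.7531
G1 X70.5860 Y31.4262
M5
G0 X23.6628 Y234.5089
M4 S208
G1 X24.1428 Y221.2779 F2254
G1 X26.1478 Y209.1756
G1 X29.6780 Y198.2018
G1 X34.7332 Y188.3566
G1 X41.3136 Y179.6400
G1 X49.4191 Y172.0519
G1 X59.0496 Y165.5925
G1 X70.2053 Y160.2616
M5
G0 X0.0000 Y0.0000

Since the viewBox matches the mm dimensions, user units are millimetres directly. The only transform is the Y-flip y_m = 255.7272 − y_svg.

Shape 1 is a line segment drawn with `<line>`. Its stroke #008000 means engrave at S208, F2254. After flipping Y the toolpath is (134.7411,226.2344) → (139.1730,106.2755).

Shape 2 is a regular polygon drawn with `<polygon>`. Its stroke #008000 means engrave at S208, F2254. After flipping Y the toolpath is (20.3617,119.4775) → (26.5921,117.2449) → (28.7311,110.9817) → (25.1681,105.4043) → (18.5859,104.7126) → (13.9412,109.4274) → (14.7315,115.9984) → (20.3617,119.4775), returning to the start.

Shape 3 is a rectangle drawn with `<path>`. Its stroke #008000 means engrave at S208, F2254. After flipping Y the toolpath is (31.9897,136.4559) → (99.5137,136.4559) → (99.5137,69.5938) → (31.9897,69.5938) → (31.9897,136.4559), returning to the start.

Shape 4 is a regular polygon drawn with `<polygon>`. Its stroke #008000 means engrave at S208, F2254. After flipping Y the toolpath is (70.5860,31.4262) → (66.7768,23.3702) → (57.8955,22.6411) → (52.8234,29.9680) → (56.6326,38.0240) → (65.5139,38.7531) → (70.5860,31.4262), returning to the start.

Shape 5 is a quadratic bezier drawn with `<path>`. Its stroke #008000 means engrave at S208, F2254. After flipping Y the toolpath is (23.6628,234.5089) → (24.1428,221.2779) → (26.1478,209.1756) → (29.6780,198.2018) → (34.7332,188.3566) → (41.3136,179.6400) → (49.4191,172.0519) → (59.0496,165.5925) → (70.2053,160.2616).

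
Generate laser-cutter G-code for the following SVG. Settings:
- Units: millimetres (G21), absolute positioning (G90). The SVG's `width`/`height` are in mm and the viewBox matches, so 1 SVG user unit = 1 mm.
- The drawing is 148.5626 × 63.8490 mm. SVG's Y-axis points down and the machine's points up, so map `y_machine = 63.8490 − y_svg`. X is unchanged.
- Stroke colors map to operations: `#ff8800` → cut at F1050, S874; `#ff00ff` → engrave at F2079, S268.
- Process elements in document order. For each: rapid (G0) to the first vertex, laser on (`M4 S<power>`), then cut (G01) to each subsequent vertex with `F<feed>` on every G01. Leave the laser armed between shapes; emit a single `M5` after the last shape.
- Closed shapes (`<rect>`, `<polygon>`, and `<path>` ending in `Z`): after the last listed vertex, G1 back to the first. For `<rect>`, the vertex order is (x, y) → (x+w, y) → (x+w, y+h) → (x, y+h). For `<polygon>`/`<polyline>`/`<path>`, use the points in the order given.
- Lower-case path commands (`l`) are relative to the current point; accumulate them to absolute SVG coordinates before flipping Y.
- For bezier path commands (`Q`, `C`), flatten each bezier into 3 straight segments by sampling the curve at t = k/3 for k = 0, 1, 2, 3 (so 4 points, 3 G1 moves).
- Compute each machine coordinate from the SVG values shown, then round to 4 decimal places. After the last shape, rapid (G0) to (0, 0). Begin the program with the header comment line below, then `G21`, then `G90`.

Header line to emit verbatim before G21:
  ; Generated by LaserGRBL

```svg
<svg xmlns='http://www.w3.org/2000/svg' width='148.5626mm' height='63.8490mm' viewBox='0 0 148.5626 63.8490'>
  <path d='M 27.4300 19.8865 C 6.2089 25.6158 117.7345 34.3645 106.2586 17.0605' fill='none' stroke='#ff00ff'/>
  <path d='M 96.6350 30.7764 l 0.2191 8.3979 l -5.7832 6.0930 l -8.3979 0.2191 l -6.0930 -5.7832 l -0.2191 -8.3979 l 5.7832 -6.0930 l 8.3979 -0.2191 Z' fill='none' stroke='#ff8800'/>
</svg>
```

; Generated by LaserGRBL
G21
G90
G0 X27.4300 Y43.9625
M4 S268
G01 X40.9856 Y38.3035 F2079
G01 X86.2062 Y37.0920 F2079
G01 X106.2586 Y46.7885 F2079
G0 X96.6350 Y33.0726
M4 S874
G01 X96.8541 Y24.6747 F1050
G01 X91.0709 Y18.5817 F1050
G01 X82.6730 Y18.3626 F1050
G01 X76.5800 Y24.1458 F1050
G01 X76.3609 Y32.5437 F1050
G01 X82.1441 Y38.6367 F1050
G01 X90.5420 Y38.8558 F1050
G01 X96.6350 Y33.0726 F1050
M5
G0 X0.0000 Y0.0000

Since the viewBox matches the mm dimensions, user units are millimetres directly. The only transform is the Y-flip y_m = 63.8490 − y_svg.

Shape 1 is a cubic bezier drawn with `<path>`. Its stroke #ff00ff means engrave at S268, F2079. After flipping Y the toolpath is (27.4300,43.9625) → (40.9856,38.3035) → (86.2062,37.0920) → (106.2586,46.7885).

Shape 2 is a regular polygon drawn with `<path>`. Its stroke #ff8800 means cut at S874, F1050. After flipping Y the toolpath is (96.6350,33.0726) → (96.8541,24.6747) → (91.0709,18.5817) → (82.6730,18.3626) → (76.5800,24.1458) → (76.3609,32.5437) → (82.1441,38.6367) → (90.5420,38.8558) → (96.6350,33.0726), returning to the start.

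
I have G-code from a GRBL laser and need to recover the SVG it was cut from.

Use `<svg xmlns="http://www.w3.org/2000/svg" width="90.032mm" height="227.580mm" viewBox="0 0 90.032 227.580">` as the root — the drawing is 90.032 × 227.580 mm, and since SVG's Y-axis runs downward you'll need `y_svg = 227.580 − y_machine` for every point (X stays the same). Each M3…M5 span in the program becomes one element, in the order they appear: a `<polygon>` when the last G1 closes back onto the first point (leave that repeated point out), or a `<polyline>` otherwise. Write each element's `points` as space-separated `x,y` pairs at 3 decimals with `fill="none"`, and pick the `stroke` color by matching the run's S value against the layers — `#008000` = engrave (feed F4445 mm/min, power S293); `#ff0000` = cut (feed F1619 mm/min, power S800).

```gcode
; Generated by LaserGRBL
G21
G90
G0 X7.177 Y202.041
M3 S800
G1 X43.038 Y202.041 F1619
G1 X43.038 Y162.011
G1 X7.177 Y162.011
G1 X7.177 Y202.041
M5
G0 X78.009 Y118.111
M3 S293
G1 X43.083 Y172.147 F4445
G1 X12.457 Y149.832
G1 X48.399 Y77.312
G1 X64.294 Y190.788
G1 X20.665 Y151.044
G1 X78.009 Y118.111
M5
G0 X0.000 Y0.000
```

<svg xmlns="http://www.w3.org/2000/svg" width="90.032mm" height="227.580mm" viewBox="0 0 90.032 227.580">
  <polygon points="7.177,25.539 43.038,25.539 43.038,65.569 7.177,65.569" fill="none" stroke="#ff0000"/>
  <polygon points="78.009,109.469 43.083,55.433 12.457,77.748 48.399,150.268 64.294,36.792 20.665,76.536" fill="none" stroke="#008000"/>
</svg>

Each laser-on run becomes one SVG element. Flip Y back into SVG space with y_svg = 227.580 − y_machine.

Run 1: S800 ⇒ cut layer `#ff0000`. The run returns to its start, so emit a `<polygon>` with points (Y-flipped): 7.177,25.539 43.038,25.539 43.038,65.569 7.177,65.569.

Run 2: S293 ⇒ engrave layer `#008000`. The run returns to its start, so emit a `<polygon>` with points (Y-flipped): 78.009,109.469 43.083,55.433 12.457,77.748 48.399,150.268 64.294,36.792 20.665,76.536.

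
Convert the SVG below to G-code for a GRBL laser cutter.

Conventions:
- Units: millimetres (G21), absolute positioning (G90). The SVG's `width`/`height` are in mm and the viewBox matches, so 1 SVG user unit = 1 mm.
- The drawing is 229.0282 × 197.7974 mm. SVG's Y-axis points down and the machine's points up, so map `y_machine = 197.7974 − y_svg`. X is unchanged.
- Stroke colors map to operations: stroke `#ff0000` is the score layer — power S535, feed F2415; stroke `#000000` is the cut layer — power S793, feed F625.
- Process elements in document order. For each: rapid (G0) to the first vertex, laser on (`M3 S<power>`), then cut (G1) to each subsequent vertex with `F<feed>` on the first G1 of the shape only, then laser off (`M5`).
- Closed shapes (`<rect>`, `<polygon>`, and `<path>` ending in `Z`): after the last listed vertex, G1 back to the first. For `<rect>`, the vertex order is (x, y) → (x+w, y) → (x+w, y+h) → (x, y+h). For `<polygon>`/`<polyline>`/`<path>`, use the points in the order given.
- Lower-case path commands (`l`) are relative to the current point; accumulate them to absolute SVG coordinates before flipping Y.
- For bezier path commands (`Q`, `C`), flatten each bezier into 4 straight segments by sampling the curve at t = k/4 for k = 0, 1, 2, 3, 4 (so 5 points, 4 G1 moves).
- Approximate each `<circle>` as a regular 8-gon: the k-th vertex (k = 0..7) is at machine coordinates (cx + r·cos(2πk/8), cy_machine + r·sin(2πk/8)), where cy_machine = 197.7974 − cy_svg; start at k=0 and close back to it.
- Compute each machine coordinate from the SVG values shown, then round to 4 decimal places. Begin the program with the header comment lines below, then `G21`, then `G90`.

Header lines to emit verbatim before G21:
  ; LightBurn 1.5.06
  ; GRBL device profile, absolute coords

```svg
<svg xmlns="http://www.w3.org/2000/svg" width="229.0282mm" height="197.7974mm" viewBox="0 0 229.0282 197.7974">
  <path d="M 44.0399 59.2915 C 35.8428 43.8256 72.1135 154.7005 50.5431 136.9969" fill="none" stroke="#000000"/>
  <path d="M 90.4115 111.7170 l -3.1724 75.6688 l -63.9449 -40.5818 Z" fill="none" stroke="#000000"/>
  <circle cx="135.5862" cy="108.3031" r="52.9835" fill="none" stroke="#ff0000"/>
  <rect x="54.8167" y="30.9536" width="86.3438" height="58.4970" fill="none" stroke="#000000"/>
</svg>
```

Since the viewBox matches the mm dimensions, user units are millimetres directly. The only transform is the Y-flip y_m = 197.7974 − y_svg.

Shape 1 is a cubic bezier drawn with `<path>`. Its stroke #000000 means cut at S793, F625. After flipping Y the toolpath is (44.0399,138.5059) → (44.6312,130.3995) → (52.3065,98.8141) → (57.4743,67.6482) → (50.5431,60.8005).

Shape 2 is a regular polygon drawn with `<path>`. Its stroke #000000 means cut at S793, F625. After flipping Y the toolpath is (90.4115,86.0804) → (87.2391,10.4116) → (23.2942,50.9934) → (90.4115,86.0804), returning to the start.

Shape 3 is a circle drawn with `<circle>`. Its stroke #ff0000 means score at S535, F2415. After flipping Y the toolpath is (188.5697,89.4943) → (173.0512,126.9593) → (135.5862,142.4778) → (98.1212,126.9593) → (82.6027,89.4943) → (98.1212,52.0293) → (135.5862,36.5108) → (173.0512,52.0293) → (188.5697,89.4943), returning to the start.

Shape 4 is a rectangle drawn with `<rect>`. Its stroke #000000 means cut at S793, F625. After flipping Y the toolpath is (54.8167,166.8438) → (141.1605,166.8438) → (141.1605,108.3468) → (54.8167,108.3468) → (54.8167,166.8438), returning to the start.

; LightBurn 1.5.06
; GRBL device profile, absolute coords
G21
G90
G0 X44.0399 Y138.5059
M3 S793
G1 X44.6312 Y130.3995 F625
G1 X52.3065 Y98.8141
G1 X57.4743 Y67.6482
G1 X50.5431 Y60.8005
M5
G0 X90.4115 Y86.0804
M3 S793
G1 X87.2391 Y10.4116 F625
G1 X23.2942 Y50.9934
G1 X90.4115 Y86.0804
M5
G0 X188.5697 Y89.4943
M3 S535
G1 X173.0512 Y126.9593 F2415
G1 X135.5862 Y142.4778
G1 X98.1212 Y126.9593
G1 X82.6027 Y89.4943
G1 X98.1212 Y52.0293
G1 X135.5862 Y36.5108
G1 X173.0512 Y52.0293
G1 X188.5697 Y89.4943
M5
G0 X54.8167 Y166.8438
M3 S793
G1 X141.1605 Y166.8438 F625
G1 X141.1605 Y108.3468
G1 X54.8167 Y108.3468
G1 X54.8167 Y166.8438
M5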